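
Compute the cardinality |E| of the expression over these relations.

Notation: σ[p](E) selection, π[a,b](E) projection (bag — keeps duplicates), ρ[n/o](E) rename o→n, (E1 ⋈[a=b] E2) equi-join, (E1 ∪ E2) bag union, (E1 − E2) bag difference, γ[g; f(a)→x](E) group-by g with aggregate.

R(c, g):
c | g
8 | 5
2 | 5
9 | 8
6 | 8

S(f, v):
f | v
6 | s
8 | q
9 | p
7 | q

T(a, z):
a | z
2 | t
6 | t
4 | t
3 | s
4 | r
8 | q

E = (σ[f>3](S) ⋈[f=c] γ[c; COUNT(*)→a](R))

Stepwise |·|:
  S → 4
  σ[f>3](S) → 4
  R → 4
  γ[c; COUNT(*)→a](R) → 4
  (σ[f>3](S) ⋈[f=c] γ[c; COUNT(*)→a](R)) → 3

|E| = 3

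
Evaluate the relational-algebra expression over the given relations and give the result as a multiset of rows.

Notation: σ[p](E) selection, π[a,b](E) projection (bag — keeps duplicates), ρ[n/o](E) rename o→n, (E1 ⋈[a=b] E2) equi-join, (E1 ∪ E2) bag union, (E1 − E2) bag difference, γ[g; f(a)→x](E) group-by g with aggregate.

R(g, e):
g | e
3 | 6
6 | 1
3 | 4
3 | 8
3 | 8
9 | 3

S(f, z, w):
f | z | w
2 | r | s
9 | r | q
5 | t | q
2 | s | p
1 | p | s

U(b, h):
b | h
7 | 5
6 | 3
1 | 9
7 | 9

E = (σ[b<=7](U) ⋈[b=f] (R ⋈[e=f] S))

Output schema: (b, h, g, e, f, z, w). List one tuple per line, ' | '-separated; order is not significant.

Per-node cardinality:
  U → 4
  σ[b<=7](U) → 4
  R → 6
  S → 5
  (R ⋈[e=f] S) → 1
  (σ[b<=7](U) ⋈[b=f] (R ⋈[e=f] S)) → 1

== RESULT ==
b | h | g | e | f | z | w
1 | 9 | 6 | 1 | 1 | p | s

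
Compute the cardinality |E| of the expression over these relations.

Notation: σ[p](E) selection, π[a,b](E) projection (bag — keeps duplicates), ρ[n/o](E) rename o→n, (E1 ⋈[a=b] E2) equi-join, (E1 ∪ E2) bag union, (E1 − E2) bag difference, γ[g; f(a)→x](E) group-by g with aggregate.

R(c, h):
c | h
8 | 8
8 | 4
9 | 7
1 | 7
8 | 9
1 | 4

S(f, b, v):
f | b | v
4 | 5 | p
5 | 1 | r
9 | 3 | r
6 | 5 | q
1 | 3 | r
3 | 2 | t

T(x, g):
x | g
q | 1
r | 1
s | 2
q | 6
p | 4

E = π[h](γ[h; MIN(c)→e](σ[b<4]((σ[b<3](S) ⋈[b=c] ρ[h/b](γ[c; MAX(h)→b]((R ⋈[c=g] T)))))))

Row counts bottom-up:
  S → 6
  σ[b<3](S) → 2
  R → 6
  T → 5
  (R ⋈[c=g] T) → 4
  γ[c; MAX(h)→b]((R ⋈[c=g] T)) → 1
  ρ[h/b](γ[c; MAX(h)→b]((R ⋈[c=g] T))) → 1
  (σ[b<3](S) ⋈[b=c] ρ[h/b](γ[c; MAX(h)→b]((R ⋈[c=g] T)))) → 1
  σ[b<4]((σ[b<3](S) ⋈[b=c] ρ[h/b](γ[c; MAX(h)→b]((R ⋈[c=g] T))))) → 1
  γ[h; MIN(c)→e](σ[b<4]((σ[b<3](S) ⋈[b=c] ρ[h/b](γ[c; MAX(h)→b]((R ⋈[c=g] T)))))) → 1
  π[h](γ[h; MIN(c)→e](σ[b<4]((σ[b<3](S) ⋈[b=c] ρ[h/b](γ[c; MAX(h)→b]((R ⋈[c=g] T))))))) → 1

|E| = 1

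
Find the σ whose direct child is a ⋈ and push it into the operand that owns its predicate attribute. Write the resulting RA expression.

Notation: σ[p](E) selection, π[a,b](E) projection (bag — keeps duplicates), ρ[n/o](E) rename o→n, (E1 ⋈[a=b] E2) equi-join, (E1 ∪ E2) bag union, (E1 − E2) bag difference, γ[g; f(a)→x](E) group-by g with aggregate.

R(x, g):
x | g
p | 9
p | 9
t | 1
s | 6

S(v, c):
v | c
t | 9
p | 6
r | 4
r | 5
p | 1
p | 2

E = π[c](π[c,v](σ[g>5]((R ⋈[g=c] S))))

σ filters on g, owned by the left side.
E' = π[c](π[c,v]((σ[g>5](R) ⋈[g=c] S)))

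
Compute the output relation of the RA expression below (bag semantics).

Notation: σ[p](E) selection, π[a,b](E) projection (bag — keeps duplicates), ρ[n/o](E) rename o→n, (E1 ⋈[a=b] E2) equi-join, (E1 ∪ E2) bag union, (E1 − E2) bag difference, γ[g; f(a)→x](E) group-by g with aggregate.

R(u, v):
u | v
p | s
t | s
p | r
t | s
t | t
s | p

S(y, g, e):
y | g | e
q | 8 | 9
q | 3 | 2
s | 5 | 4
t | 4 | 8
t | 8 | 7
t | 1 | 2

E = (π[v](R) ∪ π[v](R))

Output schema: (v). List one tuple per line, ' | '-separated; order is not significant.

Subexpression sizes:
  R → 6
  π[v](R) → 6
  R → 6
  π[v](R) → 6
  (π[v](R) ∪ π[v](R)) → 12

== RESULT ==
v
p
p
r
r
s
s
s
s
s
s
t
t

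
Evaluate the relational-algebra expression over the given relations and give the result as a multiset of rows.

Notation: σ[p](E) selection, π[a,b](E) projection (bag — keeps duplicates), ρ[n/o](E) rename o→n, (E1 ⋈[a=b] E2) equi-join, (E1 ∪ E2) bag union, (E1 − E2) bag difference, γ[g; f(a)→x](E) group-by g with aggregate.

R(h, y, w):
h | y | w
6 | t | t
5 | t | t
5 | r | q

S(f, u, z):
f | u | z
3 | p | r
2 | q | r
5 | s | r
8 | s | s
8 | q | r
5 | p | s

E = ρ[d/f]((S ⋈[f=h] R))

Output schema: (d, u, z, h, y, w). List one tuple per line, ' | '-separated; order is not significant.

Stepwise |·|:
  S → 6
  R → 3
  (S ⋈[f=h] R) → 4
  ρ[d/f]((S ⋈[f=h] R)) → 4

== RESULT ==
d | u | z | h | y | w
5 | p | s | 5 | r | q
5 | p | s | 5 | t | t
5 | s | r | 5 | r | q
5 | s | r | 5 | t | t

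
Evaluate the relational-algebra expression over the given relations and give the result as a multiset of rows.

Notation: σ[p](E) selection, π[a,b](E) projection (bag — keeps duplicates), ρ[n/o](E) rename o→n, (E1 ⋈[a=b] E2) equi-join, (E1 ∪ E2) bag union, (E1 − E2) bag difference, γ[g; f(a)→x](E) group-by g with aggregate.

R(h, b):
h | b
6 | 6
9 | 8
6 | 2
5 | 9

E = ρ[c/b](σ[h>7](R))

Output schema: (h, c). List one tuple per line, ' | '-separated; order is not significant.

Stepwise |·|:
  R → 4
  σ[h>7](R) → 1
  ρ[c/b](σ[h>7](R)) → 1

== RESULT ==
h | c
9 | 8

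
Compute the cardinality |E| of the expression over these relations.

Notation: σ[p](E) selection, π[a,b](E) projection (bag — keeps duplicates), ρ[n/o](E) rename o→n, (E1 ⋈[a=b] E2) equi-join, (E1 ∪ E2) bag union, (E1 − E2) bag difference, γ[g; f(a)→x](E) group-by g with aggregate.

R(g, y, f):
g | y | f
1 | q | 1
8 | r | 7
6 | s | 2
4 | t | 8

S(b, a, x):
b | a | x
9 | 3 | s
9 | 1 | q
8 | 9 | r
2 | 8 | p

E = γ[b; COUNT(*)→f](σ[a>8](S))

Subexpression sizes:
  S → 4
  σ[a>8](S) → 1
  γ[b; COUNT(*)→f](σ[a>8](S)) → 1

|E| = 1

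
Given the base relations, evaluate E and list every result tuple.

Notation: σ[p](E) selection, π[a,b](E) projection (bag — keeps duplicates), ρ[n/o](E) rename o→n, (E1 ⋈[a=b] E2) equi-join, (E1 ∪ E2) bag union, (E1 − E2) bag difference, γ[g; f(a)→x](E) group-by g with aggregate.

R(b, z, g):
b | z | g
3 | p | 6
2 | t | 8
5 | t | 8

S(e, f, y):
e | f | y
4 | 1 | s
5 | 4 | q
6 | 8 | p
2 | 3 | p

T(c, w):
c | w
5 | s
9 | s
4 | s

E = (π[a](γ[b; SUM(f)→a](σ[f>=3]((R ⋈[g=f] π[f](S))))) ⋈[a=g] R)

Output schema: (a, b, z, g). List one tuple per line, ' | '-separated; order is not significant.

Subexpression sizes:
  R → 3
  S → 4
  π[f](S) → 4
  (R ⋈[g=f] π[f](S)) → 2
  σ[f>=3]((R ⋈[g=f] π[f](S))) → 2
  γ[b; SUM(f)→a](σ[f>=3]((R ⋈[g=f] π[f](S)))) → 2
  π[a](γ[b; SUM(f)→a](σ[f>=3]((R ⋈[g=f] π[f](S))))) → 2
  R → 3
  (π[a](γ[b; SUM(f)→a](σ[f>=3]((R ⋈[g=f] π[f](S))))) ⋈[a=g] R) → 4

== RESULT ==
a | b | z | g
8 | 2 | t | 8
8 | 2 | t | 8
8 | 5 | t | 8
8 | 5 | t | 8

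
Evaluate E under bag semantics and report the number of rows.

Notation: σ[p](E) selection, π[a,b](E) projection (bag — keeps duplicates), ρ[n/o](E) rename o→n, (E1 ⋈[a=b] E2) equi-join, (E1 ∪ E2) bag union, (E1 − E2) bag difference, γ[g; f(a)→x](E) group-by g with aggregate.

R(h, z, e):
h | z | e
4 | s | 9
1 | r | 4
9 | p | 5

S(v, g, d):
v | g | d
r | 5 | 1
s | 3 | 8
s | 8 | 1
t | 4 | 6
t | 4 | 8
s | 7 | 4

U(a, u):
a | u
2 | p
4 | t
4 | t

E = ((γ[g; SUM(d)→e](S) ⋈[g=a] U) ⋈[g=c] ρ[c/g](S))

Subexpression sizes:
  S → 6
  γ[g; SUM(d)→e](S) → 5
  U → 3
  (γ[g; SUM(d)→e](S) ⋈[g=a] U) → 2
  S → 6
  ρ[c/g](S) → 6
  ((γ[g; SUM(d)→e](S) ⋈[g=a] U) ⋈[g=c] ρ[c/g](S)) → 4

|E| = 4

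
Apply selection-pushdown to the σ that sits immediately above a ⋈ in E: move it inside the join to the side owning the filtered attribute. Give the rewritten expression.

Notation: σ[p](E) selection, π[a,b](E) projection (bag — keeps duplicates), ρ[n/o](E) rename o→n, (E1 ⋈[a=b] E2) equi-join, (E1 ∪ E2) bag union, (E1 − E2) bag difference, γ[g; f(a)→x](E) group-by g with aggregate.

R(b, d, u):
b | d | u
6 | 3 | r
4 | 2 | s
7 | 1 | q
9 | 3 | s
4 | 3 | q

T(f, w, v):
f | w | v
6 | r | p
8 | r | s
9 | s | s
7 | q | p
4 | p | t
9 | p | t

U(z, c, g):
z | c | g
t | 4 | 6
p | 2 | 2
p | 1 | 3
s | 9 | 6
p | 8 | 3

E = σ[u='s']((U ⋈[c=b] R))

σ filters on u, owned by the right side.
E' = (U ⋈[c=b] σ[u='s'](R))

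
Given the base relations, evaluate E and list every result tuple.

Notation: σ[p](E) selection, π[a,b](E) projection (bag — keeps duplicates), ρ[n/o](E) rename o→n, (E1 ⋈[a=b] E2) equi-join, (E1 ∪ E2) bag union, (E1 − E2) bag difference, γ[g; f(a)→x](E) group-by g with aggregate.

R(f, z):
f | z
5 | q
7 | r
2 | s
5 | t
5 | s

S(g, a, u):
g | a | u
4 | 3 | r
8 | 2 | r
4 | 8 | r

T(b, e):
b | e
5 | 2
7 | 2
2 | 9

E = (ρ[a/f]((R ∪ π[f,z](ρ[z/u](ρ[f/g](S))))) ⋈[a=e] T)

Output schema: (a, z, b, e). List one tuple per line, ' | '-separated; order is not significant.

Stepwise |·|:
  R → 5
  S → 3
  ρ[f/g](S) → 3
  ρ[z/u](ρ[f/g](S)) → 3
  π[f,z](ρ[z/u](ρ[f/g](S))) → 3
  (R ∪ π[f,z](ρ[z/u](ρ[f/g](S)))) → 8
  ρ[a/f]((R ∪ π[f,z](ρ[z/u](ρ[f/g](S))))) → 8
  T → 3
  (ρ[a/f]((R ∪ π[f,z](ρ[z/u](ρ[f/g](S))))) ⋈[a=e] T) → 2

== RESULT ==
a | z | b | e
2 | s | 5 | 2
2 | s | 7 | 2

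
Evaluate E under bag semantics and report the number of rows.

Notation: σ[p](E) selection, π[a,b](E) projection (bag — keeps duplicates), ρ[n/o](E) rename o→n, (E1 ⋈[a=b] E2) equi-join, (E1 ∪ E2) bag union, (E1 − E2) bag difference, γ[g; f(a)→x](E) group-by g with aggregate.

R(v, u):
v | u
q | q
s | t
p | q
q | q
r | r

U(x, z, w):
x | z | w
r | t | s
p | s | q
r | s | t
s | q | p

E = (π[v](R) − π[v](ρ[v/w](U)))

Row counts bottom-up:
  R → 5
  π[v](R) → 5
  U → 4
  ρ[v/w](U) → 4
  π[v](ρ[v/w](U)) → 4
  (π[v](R) − π[v](ρ[v/w](U))) → 2

|E| = 2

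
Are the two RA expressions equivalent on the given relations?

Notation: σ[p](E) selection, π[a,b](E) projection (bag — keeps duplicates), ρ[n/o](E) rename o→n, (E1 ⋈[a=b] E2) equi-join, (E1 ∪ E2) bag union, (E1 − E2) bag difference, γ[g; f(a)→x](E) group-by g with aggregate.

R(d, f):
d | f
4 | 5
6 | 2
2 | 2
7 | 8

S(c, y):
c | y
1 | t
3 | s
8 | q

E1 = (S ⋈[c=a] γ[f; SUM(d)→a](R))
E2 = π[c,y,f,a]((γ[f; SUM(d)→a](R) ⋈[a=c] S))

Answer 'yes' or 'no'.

E1 subexpression sizes:
  S → 3
  R → 4
  γ[f; SUM(d)→a](R) → 3
  (S ⋈[c=a] γ[f; SUM(d)→a](R)) → 1
E2 subexpression sizes:
  R → 4
  γ[f; SUM(d)→a](R) → 3
  S → 3
  (γ[f; SUM(d)→a](R) ⋈[a=c] S) → 1
  π[c,y,f,a]((γ[f; SUM(d)→a](R) ⋈[a=c] S)) → 1

E1 and E2 produce the same multiset:
c | y | f | a
8 | q | 2 | 8

yes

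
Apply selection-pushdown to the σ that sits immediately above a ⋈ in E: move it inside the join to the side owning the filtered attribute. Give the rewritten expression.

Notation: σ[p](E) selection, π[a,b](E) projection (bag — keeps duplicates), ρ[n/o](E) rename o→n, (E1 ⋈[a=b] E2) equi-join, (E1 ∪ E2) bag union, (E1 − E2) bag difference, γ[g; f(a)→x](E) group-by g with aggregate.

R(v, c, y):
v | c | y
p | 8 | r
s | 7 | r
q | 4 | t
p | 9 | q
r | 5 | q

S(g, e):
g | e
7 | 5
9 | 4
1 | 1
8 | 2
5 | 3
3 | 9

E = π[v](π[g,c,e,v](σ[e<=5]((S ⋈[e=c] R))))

σ filters on e, owned by the left side.
E' = π[v](π[g,c,e,v]((σ[e<=5](S) ⋈[e=c] R)))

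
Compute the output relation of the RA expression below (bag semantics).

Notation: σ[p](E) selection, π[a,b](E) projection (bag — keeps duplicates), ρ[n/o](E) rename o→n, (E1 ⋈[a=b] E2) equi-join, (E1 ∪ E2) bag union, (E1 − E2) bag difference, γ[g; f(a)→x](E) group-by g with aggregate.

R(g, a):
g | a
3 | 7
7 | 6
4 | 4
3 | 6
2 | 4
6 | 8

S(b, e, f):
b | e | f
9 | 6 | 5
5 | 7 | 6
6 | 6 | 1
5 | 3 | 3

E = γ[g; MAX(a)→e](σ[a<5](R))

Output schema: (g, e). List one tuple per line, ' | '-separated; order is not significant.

Stepwise |·|:
  R → 6
  σ[a<5](R) → 2
  γ[g; MAX(a)→e](σ[a<5](R)) → 2

== RESULT ==
g | e
2 | 4
4 | 4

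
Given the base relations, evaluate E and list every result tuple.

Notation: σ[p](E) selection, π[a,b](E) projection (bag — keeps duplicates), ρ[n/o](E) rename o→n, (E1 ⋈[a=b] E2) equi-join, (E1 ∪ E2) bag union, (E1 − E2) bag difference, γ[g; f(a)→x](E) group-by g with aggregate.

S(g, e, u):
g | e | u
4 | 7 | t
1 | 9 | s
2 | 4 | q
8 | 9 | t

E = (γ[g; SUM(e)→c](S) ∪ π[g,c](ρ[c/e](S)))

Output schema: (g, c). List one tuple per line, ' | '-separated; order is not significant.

Per-node cardinality:
  S → 4
  γ[g; SUM(e)→c](S) → 4
  S → 4
  ρ[c/e](S) → 4
  π[g,c](ρ[c/e](S)) → 4
  (γ[g; SUM(e)→c](S) ∪ π[g,c](ρ[c/e](S))) → 8

== RESULT ==
g | c
1 | 9
1 | 9
2 | 4
2 | 4
4 | 7
4 | 7
8 | 9
8 | 9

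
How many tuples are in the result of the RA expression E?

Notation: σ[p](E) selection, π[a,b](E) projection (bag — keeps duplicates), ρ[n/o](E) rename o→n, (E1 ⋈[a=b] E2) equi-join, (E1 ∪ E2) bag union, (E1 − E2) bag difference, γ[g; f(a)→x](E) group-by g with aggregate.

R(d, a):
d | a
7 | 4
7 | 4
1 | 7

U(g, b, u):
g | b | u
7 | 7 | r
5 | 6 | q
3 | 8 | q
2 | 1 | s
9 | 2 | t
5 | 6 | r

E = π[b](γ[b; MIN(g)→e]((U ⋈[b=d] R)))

Per-node cardinality:
  U → 6
  R → 3
  (U ⋈[b=d] R) → 3
  γ[b; MIN(g)→e]((U ⋈[b=d] R)) → 2
  π[b](γ[b; MIN(g)→e]((U ⋈[b=d] R))) → 2

|E| = 2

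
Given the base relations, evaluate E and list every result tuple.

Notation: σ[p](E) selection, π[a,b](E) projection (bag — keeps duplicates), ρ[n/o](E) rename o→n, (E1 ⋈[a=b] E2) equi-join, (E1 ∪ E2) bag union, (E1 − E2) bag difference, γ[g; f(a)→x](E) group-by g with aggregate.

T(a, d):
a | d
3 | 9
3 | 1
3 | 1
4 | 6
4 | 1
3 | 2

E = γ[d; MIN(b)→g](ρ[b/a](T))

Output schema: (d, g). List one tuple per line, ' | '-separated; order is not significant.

Per-node cardinality:
  T → 6
  ρ[b/a](T) → 6
  γ[d; MIN(b)→g](ρ[b/a](T)) → 4

== RESULT ==
d | g
1 | 3
2 | 3
6 | 4
9 | 3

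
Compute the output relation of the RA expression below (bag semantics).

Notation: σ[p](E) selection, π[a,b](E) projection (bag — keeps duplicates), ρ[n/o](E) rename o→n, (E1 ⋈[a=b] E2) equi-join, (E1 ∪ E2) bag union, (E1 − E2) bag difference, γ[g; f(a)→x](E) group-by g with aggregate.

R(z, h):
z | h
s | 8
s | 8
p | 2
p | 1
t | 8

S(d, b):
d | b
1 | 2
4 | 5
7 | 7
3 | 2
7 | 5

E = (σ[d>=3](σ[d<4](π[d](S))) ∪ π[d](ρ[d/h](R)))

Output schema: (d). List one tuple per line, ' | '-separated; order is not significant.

Stepwise |·|:
  S → 5
  π[d](S) → 5
  σ[d<4](π[d](S)) → 2
  σ[d>=3](σ[d<4](π[d](S))) → 1
  R → 5
  ρ[d/h](R) → 5
  π[d](ρ[d/h](R)) → 5
  (σ[d>=3](σ[d<4](π[d](S))) ∪ π[d](ρ[d/h](R))) → 6

== RESULT ==
d
1
2
3
8
8
8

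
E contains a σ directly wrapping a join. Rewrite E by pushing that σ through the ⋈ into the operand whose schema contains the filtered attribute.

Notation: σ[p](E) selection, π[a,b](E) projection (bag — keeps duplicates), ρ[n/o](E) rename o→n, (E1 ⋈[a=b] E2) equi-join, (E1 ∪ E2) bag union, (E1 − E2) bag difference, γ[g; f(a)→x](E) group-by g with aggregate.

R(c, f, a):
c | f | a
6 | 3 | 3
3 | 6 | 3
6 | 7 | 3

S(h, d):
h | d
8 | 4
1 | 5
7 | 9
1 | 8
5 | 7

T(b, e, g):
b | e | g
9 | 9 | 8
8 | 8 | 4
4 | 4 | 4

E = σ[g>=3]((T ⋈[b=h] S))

σ filters on g, owned by the left side.
E' = (σ[g>=3](T) ⋈[b=h] S)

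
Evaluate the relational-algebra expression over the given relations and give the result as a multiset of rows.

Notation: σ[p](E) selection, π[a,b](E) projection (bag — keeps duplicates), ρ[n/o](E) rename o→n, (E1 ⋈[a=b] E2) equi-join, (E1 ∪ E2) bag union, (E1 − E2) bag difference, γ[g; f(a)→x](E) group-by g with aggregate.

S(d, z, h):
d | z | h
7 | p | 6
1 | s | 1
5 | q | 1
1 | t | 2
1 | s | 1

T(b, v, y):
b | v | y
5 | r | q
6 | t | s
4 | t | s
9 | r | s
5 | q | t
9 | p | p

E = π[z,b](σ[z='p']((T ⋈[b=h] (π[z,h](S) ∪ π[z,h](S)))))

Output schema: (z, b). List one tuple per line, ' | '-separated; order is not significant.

Per-node cardinality:
  T → 6
  S → 5
  π[z,h](S) → 5
  S → 5
  π[z,h](S) → 5
  (π[z,h](S) ∪ π[z,h](S)) → 10
  (T ⋈[b=h] (π[z,h](S) ∪ π[z,h](S))) → 2
  σ[z='p']((T ⋈[b=h] (π[z,h](S) ∪ π[z,h](S)))) → 2
  π[z,b](σ[z='p']((T ⋈[b=h] (π[z,h](S) ∪ π[z,h](S))))) → 2

== RESULT ==
z | b
p | 6
p | 6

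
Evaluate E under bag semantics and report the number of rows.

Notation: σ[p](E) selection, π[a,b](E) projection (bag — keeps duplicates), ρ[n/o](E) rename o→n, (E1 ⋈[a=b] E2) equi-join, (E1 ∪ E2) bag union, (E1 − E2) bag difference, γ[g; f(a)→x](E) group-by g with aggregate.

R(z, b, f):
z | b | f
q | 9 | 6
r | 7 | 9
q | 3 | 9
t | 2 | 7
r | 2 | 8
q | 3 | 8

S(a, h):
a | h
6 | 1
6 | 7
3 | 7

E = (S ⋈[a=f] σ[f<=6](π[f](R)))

Row counts bottom-up:
  S → 3
  R → 6
  π[f](R) → 6
  σ[f<=6](π[f](R)) → 1
  (S ⋈[a=f] σ[f<=6](π[f](R))) → 2

|E| = 2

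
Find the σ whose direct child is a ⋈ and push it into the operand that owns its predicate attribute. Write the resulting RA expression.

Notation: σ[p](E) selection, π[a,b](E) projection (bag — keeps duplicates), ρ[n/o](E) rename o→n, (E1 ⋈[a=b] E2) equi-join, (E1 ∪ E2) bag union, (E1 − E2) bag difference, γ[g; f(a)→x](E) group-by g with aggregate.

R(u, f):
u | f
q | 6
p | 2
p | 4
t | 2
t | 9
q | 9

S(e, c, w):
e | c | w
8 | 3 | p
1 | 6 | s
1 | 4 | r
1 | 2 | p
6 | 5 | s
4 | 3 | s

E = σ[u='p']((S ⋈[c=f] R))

σ filters on u, owned by the right side.
E' = (S ⋈[c=f] σ[u='p'](R))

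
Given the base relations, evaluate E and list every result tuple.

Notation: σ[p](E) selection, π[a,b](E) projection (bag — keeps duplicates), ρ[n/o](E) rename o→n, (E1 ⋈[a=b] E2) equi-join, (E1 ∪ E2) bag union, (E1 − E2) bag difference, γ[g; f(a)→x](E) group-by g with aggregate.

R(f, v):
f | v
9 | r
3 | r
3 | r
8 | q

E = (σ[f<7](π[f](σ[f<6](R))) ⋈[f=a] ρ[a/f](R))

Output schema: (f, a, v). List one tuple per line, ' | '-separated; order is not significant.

Per-node cardinality:
  R → 4
  σ[f<6](R) → 2
  π[f](σ[f<6](R)) → 2
  σ[f<7](π[f](σ[f<6](R))) → 2
  R → 4
  ρ[a/f](R) → 4
  (σ[f<7](π[f](σ[f<6](R))) ⋈[f=a] ρ[a/f](R)) → 4

== RESULT ==
f | a | v
3 | 3 | r
3 | 3 | r
3 | 3 | r
3 | 3 | r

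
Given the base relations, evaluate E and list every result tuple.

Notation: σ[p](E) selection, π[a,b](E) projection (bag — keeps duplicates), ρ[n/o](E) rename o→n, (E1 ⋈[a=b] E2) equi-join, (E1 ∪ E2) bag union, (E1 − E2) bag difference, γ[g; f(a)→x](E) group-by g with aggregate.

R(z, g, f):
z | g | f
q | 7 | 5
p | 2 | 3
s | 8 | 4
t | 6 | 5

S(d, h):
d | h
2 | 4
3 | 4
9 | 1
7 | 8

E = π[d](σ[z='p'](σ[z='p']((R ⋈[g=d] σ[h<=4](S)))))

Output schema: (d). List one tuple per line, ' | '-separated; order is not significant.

Stepwise |·|:
  R → 4
  S → 4
  σ[h<=4](S) → 3
  (R ⋈[g=d] σ[h<=4](S)) → 1
  σ[z='p']((R ⋈[g=d] σ[h<=4](S))) → 1
  σ[z='p'](σ[z='p']((R ⋈[g=d] σ[h<=4](S)))) → 1
  π[d](σ[z='p'](σ[z='p']((R ⋈[g=d] σ[h<=4](S))))) → 1

== RESULT ==
d
2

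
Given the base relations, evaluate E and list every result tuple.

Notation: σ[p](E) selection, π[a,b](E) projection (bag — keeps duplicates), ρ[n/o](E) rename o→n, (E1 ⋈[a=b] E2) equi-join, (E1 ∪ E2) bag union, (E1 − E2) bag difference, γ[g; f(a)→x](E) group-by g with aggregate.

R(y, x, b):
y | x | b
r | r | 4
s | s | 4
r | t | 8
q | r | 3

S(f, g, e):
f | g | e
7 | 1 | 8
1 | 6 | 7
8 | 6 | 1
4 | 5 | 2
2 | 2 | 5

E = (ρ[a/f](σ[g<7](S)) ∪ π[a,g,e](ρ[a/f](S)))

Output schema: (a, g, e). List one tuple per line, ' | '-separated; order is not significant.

Stepwise |·|:
  S → 5
  σ[g<7](S) → 5
  ρ[a/f](σ[g<7](S)) → 5
  S → 5
  ρ[a/f](S) → 5
  π[a,g,e](ρ[a/f](S)) → 5
  (ρ[a/f](σ[g<7](S)) ∪ π[a,g,e](ρ[a/f](S))) → 10

== RESULT ==
a | g | e
1 | 6 | 7
1 | 6 | 7
2 | 2 | 5
2 | 2 | 5
4 | 5 | 2
4 | 5 | 2
7 | 1 | 8
7 | 1 | 8
8 | 6 | 1
8 | 6 | 1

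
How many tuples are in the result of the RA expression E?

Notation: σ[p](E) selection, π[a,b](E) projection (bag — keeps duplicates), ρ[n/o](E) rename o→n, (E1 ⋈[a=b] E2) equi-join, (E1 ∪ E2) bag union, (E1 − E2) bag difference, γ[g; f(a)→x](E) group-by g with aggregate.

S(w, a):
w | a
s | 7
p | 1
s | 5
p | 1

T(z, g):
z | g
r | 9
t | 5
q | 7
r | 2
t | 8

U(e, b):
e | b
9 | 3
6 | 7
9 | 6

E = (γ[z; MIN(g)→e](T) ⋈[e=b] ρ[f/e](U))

Row counts bottom-up:
  T → 5
  γ[z; MIN(g)→e](T) → 3
  U → 3
  ρ[f/e](U) → 3
  (γ[z; MIN(g)→e](T) ⋈[e=b] ρ[f/e](U)) → 1

|E| = 1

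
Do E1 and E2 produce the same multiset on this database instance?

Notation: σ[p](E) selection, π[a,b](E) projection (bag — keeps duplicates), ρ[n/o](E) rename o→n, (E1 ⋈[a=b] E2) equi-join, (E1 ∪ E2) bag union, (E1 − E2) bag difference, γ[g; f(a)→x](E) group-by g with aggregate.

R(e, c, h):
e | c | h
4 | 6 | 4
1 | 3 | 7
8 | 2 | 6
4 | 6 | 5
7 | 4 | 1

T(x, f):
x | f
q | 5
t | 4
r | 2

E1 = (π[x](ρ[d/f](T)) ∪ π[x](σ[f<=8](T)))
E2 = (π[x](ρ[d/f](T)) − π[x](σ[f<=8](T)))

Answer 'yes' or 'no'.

E1 per-node cardinality:
  T → 3
  ρ[d/f](T) → 3
  π[x](ρ[d/f](T)) → 3
  T → 3
  σ[f<=8](T) → 3
  π[x](σ[f<=8](T)) → 3
  (π[x](ρ[d/f](T)) ∪ π[x](σ[f<=8](T))) → 6
E2 per-node cardinality:
  T → 3
  ρ[d/f](T) → 3
  π[x](ρ[d/f](T)) → 3
  T → 3
  σ[f<=8](T) → 3
  π[x](σ[f<=8](T)) → 3
  (π[x](ρ[d/f](T)) − π[x](σ[f<=8](T))) → 0

E1 result:
x
q
q
r
r
t
t
E2 result:
x
(0 rows)
Witness: ('t',) appears 2× in E1 but 0× in E2.

no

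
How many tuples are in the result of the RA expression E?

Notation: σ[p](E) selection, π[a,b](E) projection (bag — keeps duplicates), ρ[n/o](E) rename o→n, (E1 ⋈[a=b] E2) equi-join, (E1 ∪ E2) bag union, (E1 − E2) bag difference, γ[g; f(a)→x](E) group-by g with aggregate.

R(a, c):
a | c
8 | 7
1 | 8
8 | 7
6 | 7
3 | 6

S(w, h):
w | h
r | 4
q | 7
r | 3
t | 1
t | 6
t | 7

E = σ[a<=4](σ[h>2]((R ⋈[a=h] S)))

Subexpression sizes:
  R → 5
  S → 6
  (R ⋈[a=h] S) → 3
  σ[h>2]((R ⋈[a=h] S)) → 2
  σ[a<=4](σ[h>2]((R ⋈[a=h] S))) → 1

|E| = 1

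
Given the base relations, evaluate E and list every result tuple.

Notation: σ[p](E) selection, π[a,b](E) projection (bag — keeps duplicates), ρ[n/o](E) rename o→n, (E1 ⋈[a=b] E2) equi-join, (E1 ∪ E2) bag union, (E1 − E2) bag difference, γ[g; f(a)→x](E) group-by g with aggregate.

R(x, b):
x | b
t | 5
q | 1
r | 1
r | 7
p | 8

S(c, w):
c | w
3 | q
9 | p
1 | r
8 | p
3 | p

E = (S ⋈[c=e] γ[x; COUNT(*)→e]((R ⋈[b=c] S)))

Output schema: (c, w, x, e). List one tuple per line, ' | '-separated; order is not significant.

Per-node cardinality:
  S → 5
  R → 5
  S → 5
  (R ⋈[b=c] S) → 3
  γ[x; COUNT(*)→e]((R ⋈[b=c] S)) → 3
  (S ⋈[c=e] γ[x; COUNT(*)→e]((R ⋈[b=c] S))) → 3

== RESULT ==
c | w | x | e
1 | r | p | 1
1 | r | q | 1
1 | r | r | 1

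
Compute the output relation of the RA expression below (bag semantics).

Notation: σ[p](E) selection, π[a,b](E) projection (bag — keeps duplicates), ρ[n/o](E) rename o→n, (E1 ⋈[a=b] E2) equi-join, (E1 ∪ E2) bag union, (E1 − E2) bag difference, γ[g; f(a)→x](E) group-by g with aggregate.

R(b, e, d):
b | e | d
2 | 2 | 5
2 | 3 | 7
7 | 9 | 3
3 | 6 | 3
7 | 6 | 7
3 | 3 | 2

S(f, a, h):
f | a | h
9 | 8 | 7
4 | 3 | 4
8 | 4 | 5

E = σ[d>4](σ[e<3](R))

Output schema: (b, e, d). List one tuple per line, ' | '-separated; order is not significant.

Per-node cardinality:
  R → 6
  σ[e<3](R) → 1
  σ[d>4](σ[e<3](R)) → 1

== RESULT ==
b | e | d
2 | 2 | 5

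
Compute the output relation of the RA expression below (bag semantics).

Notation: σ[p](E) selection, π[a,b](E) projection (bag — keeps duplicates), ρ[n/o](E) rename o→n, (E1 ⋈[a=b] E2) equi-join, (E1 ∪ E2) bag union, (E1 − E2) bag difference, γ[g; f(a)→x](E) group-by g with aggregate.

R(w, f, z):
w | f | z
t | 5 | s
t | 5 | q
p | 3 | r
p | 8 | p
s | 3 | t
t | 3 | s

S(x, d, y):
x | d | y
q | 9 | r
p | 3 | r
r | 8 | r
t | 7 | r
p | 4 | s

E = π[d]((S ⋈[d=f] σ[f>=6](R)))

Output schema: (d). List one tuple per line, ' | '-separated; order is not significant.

Subexpression sizes:
  S → 5
  R → 6
  σ[f>=6](R) → 1
  (S ⋈[d=f] σ[f>=6](R)) → 1
  π[d]((S ⋈[d=f] σ[f>=6](R))) → 1

== RESULT ==
d
8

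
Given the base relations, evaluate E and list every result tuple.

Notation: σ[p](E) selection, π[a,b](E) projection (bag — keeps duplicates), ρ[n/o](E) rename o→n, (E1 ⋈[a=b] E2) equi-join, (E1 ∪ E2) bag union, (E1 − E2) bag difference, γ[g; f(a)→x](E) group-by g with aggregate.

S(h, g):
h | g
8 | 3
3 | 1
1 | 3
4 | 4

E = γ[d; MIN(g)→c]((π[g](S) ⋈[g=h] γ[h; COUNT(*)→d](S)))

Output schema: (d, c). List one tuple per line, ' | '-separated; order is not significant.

Per-node cardinality:
  S → 4
  π[g](S) → 4
  S → 4
  γ[h; COUNT(*)→d](S) → 4
  (π[g](S) ⋈[g=h] γ[h; COUNT(*)→d](S)) → 4
  γ[d; MIN(g)→c]((π[g](S) ⋈[g=h] γ[h; COUNT(*)→d](S))) → 1

== RESULT ==
d | c
1 | 1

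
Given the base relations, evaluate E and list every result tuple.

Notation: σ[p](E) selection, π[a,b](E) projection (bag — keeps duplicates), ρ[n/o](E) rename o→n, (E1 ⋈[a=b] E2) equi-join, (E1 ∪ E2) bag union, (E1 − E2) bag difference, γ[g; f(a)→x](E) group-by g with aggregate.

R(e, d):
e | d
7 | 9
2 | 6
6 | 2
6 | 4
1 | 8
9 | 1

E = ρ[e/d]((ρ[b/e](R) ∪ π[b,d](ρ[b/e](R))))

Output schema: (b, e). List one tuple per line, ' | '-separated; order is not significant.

Stepwise |·|:
  R → 6
  ρ[b/e](R) → 6
  R → 6
  ρ[b/e](R) → 6
  π[b,d](ρ[b/e](R)) → 6
  (ρ[b/e](R) ∪ π[b,d](ρ[b/e](R))) → 12
  ρ[e/d]((ρ[b/e](R) ∪ π[b,d](ρ[b/e](R)))) → 12

== RESULT ==
b | e
1 | 8
1 | 8
2 | 6
2 | 6
6 | 2
6 | 2
6 | 4
6 | 4
7 | 9
7 | 9
9 | 1
9 | 1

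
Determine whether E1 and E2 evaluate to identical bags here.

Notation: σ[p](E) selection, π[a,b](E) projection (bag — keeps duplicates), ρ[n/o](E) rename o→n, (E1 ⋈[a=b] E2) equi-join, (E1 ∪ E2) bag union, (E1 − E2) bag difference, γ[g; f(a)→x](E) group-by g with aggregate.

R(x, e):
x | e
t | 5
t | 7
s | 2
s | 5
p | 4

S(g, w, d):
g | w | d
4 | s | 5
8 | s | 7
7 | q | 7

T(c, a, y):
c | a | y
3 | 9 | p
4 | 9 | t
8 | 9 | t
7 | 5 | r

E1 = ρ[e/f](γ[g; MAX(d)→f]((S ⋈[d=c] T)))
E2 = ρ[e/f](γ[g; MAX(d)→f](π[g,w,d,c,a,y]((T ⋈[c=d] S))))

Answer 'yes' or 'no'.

E1 row counts bottom-up:
  S → 3
  T → 4
  (S ⋈[d=c] T) → 2
  γ[g; MAX(d)→f]((S ⋈[d=c] T)) → 2
  ρ[e/f](γ[g; MAX(d)→f]((S ⋈[d=c] T))) → 2
E2 row counts bottom-up:
  T → 4
  S → 3
  (T ⋈[c=d] S) → 2
  π[g,w,d,c,a,y]((T ⋈[c=d] S)) → 2
  γ[g; MAX(d)→f](π[g,w,d,c,a,y]((T ⋈[c=d] S))) → 2
  ρ[e/f](γ[g; MAX(d)→f](π[g,w,d,c,a,y]((T ⋈[c=d] S)))) → 2

E1 and E2 produce the same multiset:
g | e
7 | 7
8 | 7

yes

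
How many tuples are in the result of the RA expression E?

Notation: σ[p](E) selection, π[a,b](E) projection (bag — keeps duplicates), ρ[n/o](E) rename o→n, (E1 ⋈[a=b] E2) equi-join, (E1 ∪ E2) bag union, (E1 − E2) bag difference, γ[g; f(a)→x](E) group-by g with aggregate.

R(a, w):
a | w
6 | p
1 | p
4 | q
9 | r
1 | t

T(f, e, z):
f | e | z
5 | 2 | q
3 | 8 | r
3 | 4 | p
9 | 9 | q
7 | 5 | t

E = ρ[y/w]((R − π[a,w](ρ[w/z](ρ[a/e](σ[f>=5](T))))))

Row counts bottom-up:
  R → 5
  T → 5
  σ[f>=5](T) → 3
  ρ[a/e](σ[f>=5](T)) → 3
  ρ[w/z](ρ[a/e](σ[f>=5](T))) → 3
  π[a,w](ρ[w/z](ρ[a/e](σ[f>=5](T)))) → 3
  (R − π[a,w](ρ[w/z](ρ[a/e](σ[f>=5](T))))) → 5
  ρ[y/w]((R − π[a,w](ρ[w/z](ρ[a/e](σ[f>=5](T)))))) → 5

|E| = 5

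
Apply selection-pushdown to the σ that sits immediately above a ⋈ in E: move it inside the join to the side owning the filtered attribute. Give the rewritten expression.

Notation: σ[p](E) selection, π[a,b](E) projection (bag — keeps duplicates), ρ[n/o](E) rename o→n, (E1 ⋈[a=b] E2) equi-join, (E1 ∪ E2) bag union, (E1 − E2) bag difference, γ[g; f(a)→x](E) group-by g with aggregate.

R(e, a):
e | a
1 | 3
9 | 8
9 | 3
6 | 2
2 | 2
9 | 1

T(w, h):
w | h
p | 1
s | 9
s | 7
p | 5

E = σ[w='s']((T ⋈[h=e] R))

σ filters on w, owned by the left side.
E' = (σ[w='s'](T) ⋈[h=e] R)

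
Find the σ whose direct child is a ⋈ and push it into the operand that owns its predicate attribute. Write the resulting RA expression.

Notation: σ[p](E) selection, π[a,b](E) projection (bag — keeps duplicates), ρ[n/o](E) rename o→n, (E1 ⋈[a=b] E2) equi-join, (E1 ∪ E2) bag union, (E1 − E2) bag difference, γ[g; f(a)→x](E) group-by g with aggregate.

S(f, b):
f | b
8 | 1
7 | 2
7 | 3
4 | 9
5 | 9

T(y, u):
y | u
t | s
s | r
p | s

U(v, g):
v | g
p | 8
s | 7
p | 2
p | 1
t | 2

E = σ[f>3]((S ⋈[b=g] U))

σ filters on f, owned by the left side.
E' = (σ[f>3](S) ⋈[b=g] U)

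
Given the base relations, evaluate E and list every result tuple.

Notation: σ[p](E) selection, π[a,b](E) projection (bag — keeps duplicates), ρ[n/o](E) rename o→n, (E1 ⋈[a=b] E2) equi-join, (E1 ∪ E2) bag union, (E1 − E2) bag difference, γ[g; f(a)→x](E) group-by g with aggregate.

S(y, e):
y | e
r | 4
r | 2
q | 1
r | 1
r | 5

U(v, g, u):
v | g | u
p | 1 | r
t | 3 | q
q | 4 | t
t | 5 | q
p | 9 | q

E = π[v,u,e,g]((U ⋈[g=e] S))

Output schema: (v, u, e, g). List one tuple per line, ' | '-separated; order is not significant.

Row counts bottom-up:
  U → 5
  S → 5
  (U ⋈[g=e] S) → 4
  π[v,u,e,g]((U ⋈[g=e] S)) → 4

== RESULT ==
v | u | e | g
p | r | 1 | 1
p | r | 1 | 1
q | t | 4 | 4
t | q | 5 | 5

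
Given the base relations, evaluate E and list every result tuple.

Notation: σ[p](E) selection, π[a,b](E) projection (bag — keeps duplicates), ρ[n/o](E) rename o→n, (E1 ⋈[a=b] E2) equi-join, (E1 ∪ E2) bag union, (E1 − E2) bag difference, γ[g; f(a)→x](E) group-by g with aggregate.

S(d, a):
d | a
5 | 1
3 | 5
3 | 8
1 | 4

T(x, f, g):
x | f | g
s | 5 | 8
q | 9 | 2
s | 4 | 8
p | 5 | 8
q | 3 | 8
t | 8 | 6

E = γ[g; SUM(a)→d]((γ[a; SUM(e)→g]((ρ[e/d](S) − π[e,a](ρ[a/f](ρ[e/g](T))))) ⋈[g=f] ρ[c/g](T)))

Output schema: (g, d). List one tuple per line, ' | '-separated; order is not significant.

Subexpression sizes:
  S → 4
  ρ[e/d](S) → 4
  T → 6
  ρ[e/g](T) → 6
  ρ[a/f](ρ[e/g](T)) → 6
  π[e,a](ρ[a/f](ρ[e/g](T))) → 6
  (ρ[e/d](S) − π[e,a](ρ[a/f](ρ[e/g](T)))) → 4
  γ[a; SUM(e)→g]((ρ[e/d](S) − π[e,a](ρ[a/f](ρ[e/g](T))))) → 4
  T → 6
  ρ[c/g](T) → 6
  (γ[a; SUM(e)→g]((ρ[e/d](S) − π[e,a](ρ[a/f](ρ[e/g](T))))) ⋈[g=f] ρ[c/g](T)) → 4
  γ[g; SUM(a)→d]((γ[a; SUM(e)→g]((ρ[e/d](S) − π[e,a](ρ[a/f](ρ[e/g](T))))) ⋈[g=f] ρ[c/g](T))) → 2

== RESULT ==
g | d
3 | 13
5 | 2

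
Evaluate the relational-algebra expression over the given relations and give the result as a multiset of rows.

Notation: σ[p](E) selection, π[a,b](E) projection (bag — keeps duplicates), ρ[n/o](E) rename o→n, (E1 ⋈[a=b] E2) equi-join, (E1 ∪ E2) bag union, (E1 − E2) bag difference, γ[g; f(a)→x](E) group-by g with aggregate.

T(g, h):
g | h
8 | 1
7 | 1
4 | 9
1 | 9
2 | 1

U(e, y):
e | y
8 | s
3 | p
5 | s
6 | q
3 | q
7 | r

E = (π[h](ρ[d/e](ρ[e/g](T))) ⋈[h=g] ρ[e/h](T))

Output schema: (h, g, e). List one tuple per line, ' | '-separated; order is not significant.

Stepwise |·|:
  T → 5
  ρ[e/g](T) → 5
  ρ[d/e](ρ[e/g](T)) → 5
  π[h](ρ[d/e](ρ[e/g](T))) → 5
  T → 5
  ρ[e/h](T) → 5
  (π[h](ρ[d/e](ρ[e/g](T))) ⋈[h=g] ρ[e/h](T)) → 3

== RESULT ==
h | g | e
1 | 1 | 9
1 | 1 | 9
1 | 1 | 9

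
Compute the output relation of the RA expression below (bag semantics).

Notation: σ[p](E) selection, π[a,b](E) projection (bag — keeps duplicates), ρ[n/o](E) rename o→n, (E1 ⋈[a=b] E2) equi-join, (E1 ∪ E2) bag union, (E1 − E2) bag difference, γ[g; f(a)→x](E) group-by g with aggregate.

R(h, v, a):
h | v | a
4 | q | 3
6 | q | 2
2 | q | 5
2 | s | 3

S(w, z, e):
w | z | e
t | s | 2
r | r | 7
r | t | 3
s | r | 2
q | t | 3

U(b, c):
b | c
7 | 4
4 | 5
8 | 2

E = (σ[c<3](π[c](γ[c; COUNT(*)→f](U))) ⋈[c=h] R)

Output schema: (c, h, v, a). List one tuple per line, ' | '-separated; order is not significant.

Stepwise |·|:
  U → 3
  γ[c; COUNT(*)→f](U) → 3
  π[c](γ[c; COUNT(*)→f](U)) → 3
  σ[c<3](π[c](γ[c; COUNT(*)→f](U))) → 1
  R → 4
  (σ[c<3](π[c](γ[c; COUNT(*)→f](U))) ⋈[c=h] R) → 2

== RESULT ==
c | h | v | a
2 | 2 | q | 5
2 | 2 | s | 3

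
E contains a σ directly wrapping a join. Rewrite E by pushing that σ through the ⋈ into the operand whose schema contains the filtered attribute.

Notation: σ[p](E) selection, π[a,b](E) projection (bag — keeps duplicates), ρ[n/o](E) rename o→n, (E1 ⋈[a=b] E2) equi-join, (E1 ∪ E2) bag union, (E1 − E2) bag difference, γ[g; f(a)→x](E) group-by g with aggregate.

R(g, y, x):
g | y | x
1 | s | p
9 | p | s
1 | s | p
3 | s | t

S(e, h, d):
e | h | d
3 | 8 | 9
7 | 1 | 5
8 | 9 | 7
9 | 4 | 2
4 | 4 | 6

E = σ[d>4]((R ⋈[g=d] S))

σ filters on d, owned by the right side.
E' = (R ⋈[g=d] σ[d>4](S))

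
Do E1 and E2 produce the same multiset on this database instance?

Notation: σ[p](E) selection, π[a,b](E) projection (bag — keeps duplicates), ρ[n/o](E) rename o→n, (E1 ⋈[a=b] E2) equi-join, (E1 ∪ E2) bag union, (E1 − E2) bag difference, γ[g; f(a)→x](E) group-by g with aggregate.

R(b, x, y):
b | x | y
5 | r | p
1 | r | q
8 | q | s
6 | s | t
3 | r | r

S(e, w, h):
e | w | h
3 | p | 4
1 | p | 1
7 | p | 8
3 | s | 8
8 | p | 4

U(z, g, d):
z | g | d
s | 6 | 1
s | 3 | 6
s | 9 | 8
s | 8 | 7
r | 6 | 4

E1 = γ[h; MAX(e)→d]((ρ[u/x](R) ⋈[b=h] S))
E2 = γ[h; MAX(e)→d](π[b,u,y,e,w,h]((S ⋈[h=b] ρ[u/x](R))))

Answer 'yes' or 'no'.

E1 stepwise |·|:
  R → 5
  ρ[u/x](R) → 5
  S → 5
  (ρ[u/x](R) ⋈[b=h] S) → 3
  γ[h; MAX(e)→d]((ρ[u/x](R) ⋈[b=h] S)) → 2
E2 stepwise |·|:
  S → 5
  R → 5
  ρ[u/x](R) → 5
  (S ⋈[h=b] ρ[u/x](R)) → 3
  π[b,u,y,e,w,h]((S ⋈[h=b] ρ[u/x](R))) → 3
  γ[h; MAX(e)→d](π[b,u,y,e,w,h]((S ⋈[h=b] ρ[u/x](R)))) → 2

E1 and E2 produce the same multiset:
h | d
1 | 1
8 | 7

yes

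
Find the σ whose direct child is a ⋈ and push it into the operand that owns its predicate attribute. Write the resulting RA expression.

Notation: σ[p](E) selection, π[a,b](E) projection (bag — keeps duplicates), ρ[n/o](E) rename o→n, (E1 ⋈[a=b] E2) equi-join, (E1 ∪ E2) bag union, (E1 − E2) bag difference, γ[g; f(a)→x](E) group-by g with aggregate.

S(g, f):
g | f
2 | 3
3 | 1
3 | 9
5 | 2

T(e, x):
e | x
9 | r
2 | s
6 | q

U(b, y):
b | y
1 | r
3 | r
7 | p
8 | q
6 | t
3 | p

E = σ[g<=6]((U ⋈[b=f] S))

σ filters on g, owned by the right side.
E' = (U ⋈[b=f] σ[g<=6](S))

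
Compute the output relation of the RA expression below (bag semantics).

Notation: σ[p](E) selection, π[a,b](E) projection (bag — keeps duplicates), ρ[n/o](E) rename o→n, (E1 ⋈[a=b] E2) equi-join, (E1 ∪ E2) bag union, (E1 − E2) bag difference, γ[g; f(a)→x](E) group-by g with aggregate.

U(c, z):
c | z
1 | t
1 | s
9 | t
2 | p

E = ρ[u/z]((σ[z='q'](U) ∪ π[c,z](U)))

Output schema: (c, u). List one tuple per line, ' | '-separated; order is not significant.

Stepwise |·|:
  U → 4
  σ[z='q'](U) → 0
  U → 4
  π[c,z](U) → 4
  (σ[z='q'](U) ∪ π[c,z](U)) → 4
  ρ[u/z]((σ[z='q'](U) ∪ π[c,z](U))) → 4

== RESULT ==
c | u
1 | s
1 | t
2 | p
9 | t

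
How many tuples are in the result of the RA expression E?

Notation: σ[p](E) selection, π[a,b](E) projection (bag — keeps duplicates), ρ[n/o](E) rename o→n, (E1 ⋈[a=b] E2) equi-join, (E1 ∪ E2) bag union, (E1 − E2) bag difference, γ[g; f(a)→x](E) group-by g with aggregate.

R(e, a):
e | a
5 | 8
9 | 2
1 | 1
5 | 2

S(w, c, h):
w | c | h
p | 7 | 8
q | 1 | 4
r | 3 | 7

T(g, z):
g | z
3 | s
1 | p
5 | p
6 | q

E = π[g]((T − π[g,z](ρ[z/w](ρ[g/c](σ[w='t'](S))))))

Stepwise |·|:
  T → 4
  S → 3
  σ[w='t'](S) → 0
  ρ[g/c](σ[w='t'](S)) → 0
  ρ[z/w](ρ[g/c](σ[w='t'](S))) → 0
  π[g,z](ρ[z/w](ρ[g/c](σ[w='t'](S)))) → 0
  (T − π[g,z](ρ[z/w](ρ[g/c](σ[w='t'](S))))) → 4
  π[g]((T − π[g,z](ρ[z/w](ρ[g/c](σ[w='t'](S)))))) → 4

|E| = 4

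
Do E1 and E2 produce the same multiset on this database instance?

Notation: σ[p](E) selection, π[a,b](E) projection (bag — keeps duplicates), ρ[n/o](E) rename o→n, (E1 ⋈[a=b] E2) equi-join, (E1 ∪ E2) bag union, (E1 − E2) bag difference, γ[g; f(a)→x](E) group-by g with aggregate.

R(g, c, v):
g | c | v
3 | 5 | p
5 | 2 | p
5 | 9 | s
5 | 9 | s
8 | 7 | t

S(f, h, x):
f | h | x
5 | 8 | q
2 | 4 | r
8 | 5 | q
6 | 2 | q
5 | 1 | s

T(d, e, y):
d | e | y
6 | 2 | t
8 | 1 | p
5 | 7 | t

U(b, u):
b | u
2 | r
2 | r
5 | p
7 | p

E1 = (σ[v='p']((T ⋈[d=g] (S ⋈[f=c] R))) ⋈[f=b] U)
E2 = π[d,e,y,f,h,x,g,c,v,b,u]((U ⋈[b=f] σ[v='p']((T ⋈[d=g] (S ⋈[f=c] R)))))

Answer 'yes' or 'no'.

E1 subexpression sizes:
  T → 3
  S → 5
  R → 5
  (S ⋈[f=c] R) → 3
  (T ⋈[d=g] (S ⋈[f=c] R)) → 1
  σ[v='p']((T ⋈[d=g] (S ⋈[f=c] R))) → 1
  U → 4
  (σ[v='p']((T ⋈[d=g] (S ⋈[f=c] R))) ⋈[f=b] U) → 2
E2 subexpression sizes:
  U → 4
  T → 3
  S → 5
  R → 5
  (S ⋈[f=c] R) → 3
  (T ⋈[d=g] (S ⋈[f=c] R)) → 1
  σ[v='p']((T ⋈[d=g] (S ⋈[f=c] R))) → 1
  (U ⋈[b=f] σ[v='p']((T ⋈[d=g] (S ⋈[f=c] R)))) → 2
  π[d,e,y,f,h,x,g,c,v,b,u]((U ⋈[b=f] σ[v='p']((T ⋈[d=g] (S ⋈[f=c] R))))) → 2

E1 and E2 produce the same multiset:
d | e | y | f | h | x | g | c | v | b | u
5 | 7 | t | 2 | 4 | r | 5 | 2 | p | 2 | r
5 | 7 | t | 2 | 4 | r | 5 | 2 | p | 2 | r

yes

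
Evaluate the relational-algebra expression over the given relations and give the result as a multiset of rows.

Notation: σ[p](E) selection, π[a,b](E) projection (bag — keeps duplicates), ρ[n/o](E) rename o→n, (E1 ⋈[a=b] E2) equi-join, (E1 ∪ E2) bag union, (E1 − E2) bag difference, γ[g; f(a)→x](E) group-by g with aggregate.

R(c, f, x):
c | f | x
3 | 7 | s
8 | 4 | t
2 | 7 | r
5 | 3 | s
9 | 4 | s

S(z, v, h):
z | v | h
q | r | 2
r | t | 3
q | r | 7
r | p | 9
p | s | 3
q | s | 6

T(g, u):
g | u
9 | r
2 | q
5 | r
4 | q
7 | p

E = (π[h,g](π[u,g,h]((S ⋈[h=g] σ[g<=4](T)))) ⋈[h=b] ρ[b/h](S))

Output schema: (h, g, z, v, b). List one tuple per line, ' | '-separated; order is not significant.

Subexpression sizes:
  S → 6
  T → 5
  σ[g<=4](T) → 2
  (S ⋈[h=g] σ[g<=4](T)) → 1
  π[u,g,h]((S ⋈[h=g] σ[g<=4](T))) → 1
  π[h,g](π[u,g,h]((S ⋈[h=g] σ[g<=4](T)))) → 1
  S → 6
  ρ[b/h](S) → 6
  (π[h,g](π[u,g,h]((S ⋈[h=g] σ[g<=4](T)))) ⋈[h=b] ρ[b/h](S)) → 1

== RESULT ==
h | g | z | v | b
2 | 2 | q | r | 2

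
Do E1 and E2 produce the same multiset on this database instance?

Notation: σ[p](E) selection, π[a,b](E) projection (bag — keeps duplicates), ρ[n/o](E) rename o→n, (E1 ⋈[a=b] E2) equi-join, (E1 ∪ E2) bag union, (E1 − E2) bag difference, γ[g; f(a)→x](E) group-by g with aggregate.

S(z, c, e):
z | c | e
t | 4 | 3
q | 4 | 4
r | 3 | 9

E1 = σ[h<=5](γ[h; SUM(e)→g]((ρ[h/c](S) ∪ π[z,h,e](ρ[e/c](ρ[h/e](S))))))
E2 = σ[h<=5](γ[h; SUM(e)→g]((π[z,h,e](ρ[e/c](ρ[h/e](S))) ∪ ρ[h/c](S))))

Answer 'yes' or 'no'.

E1 row counts bottom-up:
  S → 3
  ρ[h/c](S) → 3
  S → 3
  ρ[h/e](S) → 3
  ρ[e/c](ρ[h/e](S)) → 3
  π[z,h,e](ρ[e/c](ρ[h/e](S))) → 3
  (ρ[h/c](S) ∪ π[z,h,e](ρ[e/c](ρ[h/e](S)))) → 6
  γ[h; SUM(e)→g]((ρ[h/c](S) ∪ π[z,h,e](ρ[e/c](ρ[h/e](S))))) → 3
  σ[h<=5](γ[h; SUM(e)→g]((ρ[h/c](S) ∪ π[z,h,e](ρ[e/c](ρ[h/e](S)))))) → 2
E2 row counts bottom-up:
  S → 3
  ρ[h/e](S) → 3
  ρ[e/c](ρ[h/e](S)) → 3
  π[z,h,e](ρ[e/c](ρ[h/e](S))) → 3
  S → 3
  ρ[h/c](S) → 3
  (π[z,h,e](ρ[e/c](ρ[h/e](S))) ∪ ρ[h/c](S)) → 6
  γ[h; SUM(e)→g]((π[z,h,e](ρ[e/c](ρ[h/e](S))) ∪ ρ[h/c](S))) → 3
  σ[h<=5](γ[h; SUM(e)→g]((π[z,h,e](ρ[e/c](ρ[h/e](S))) ∪ ρ[h/c](S)))) → 2

E1 and E2 produce the same multiset:
h | g
3 | 13
4 | 11

yes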